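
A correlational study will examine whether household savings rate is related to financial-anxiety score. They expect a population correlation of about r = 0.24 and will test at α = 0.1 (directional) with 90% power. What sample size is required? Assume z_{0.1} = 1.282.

Fisher's z: C = ½·ln((1+r)/(1−r)) = ½·ln(1.6316) = 0.2448.
n = ((z_{α} + z_β)/C)² + 3.
(1.282 + 1.282) / 0.2448 = 2.564 / 0.2448 = 10.474.
n = 10.474² + 3 = 109.70 + 3 = 112.7.
Round up.

n = 113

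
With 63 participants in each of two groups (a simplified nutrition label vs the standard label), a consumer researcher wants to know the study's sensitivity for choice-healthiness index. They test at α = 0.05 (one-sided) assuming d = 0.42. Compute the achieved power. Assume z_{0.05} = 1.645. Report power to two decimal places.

For two equal groups, power = Φ(d·√(n/2) − z_{α}).
d·√(n/2) = 0.42 × √(63/2) = 0.42 × 5.612 = 2.357.
z_β = 2.357 − 1.645 = 0.712.
Power = Φ(0.712) = 0.762.

power ≈ 0.76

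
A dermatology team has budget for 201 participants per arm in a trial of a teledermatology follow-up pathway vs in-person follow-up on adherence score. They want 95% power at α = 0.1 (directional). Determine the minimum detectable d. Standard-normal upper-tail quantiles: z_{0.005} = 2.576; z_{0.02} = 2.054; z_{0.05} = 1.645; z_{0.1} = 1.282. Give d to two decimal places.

For two independent groups of n = 201 each: d_min = (z_{α} + z_β)·√(2/n).
z-sum = 1.282 + 1.645 = 2.927.
d_min = 2.927 × √(2/201) = 2.927 × 0.0998 = 0.292.

d_min ≈ 0.29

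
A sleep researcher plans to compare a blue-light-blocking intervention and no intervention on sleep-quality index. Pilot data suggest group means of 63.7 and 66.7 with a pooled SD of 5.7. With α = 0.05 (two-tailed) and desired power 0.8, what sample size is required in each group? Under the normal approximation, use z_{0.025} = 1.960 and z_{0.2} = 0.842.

Cohen's d = |M₁ − M₂| / SD_pooled = |63.7 − 66.7| / 5.7 = 3.0 / 5.7 = 0.526.
For two independent groups with equal n: n = 2·((z_{α/2} + z_β) / d)².
z_{α/2} + z_β = 1.960 + 0.842 = 2.802.
n = 2 × (2.802 / 0.526)² = 2 × 5.327² = 2 × 28.38 = 56.8.
Round up to the next whole participant.

n = 57 per group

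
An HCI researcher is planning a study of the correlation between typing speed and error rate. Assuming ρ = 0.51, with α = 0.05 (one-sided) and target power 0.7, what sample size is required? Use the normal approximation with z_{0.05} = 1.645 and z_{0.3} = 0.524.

n = 18

Fisher's z: C = ½·ln((1+r)/(1−r)) = ½·ln(3.0816) = 0.5627.
n = ((z_{α} + z_β)/C)² + 3.
(1.645 + 0.524) / 0.5627 = 2.169 / 0.5627 = 3.855.
n = 3.855² + 3 = 14.86 + 3 = 17.9.
Round up.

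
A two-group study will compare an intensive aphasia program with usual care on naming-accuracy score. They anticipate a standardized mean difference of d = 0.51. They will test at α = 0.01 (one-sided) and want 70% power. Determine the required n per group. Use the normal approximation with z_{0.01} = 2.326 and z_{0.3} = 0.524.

n = 63 per group

For two independent groups with equal n: n = 2·((z_{α} + z_β) / d)².
z_{α} + z_β = 2.326 + 0.524 = 2.850.
n = 2 × (2.850 / 0.51)² = 2 × 5.588² = 2 × 31.23 = 62.5.
Round up to the next whole participant.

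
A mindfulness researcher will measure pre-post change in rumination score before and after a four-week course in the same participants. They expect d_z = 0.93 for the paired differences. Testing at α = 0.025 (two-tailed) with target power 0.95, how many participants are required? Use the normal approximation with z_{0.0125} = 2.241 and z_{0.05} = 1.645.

For a paired (one-sample on differences) test: n = ((z_{α/2} + z_β) / d)².
z_{α/2} + z_β = 2.241 + 1.645 = 3.886.
n = (3.886 / 0.93)² = 4.178² = 17.46.
Round up.

n = 18 pairs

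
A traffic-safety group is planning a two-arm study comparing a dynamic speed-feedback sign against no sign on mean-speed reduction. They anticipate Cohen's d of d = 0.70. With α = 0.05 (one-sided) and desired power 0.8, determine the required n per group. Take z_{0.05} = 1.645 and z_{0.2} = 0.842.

For two independent groups with equal n: n = 2·((z_{α} + z_β) / d)².
z_{α} + z_β = 1.645 + 0.842 = 2.487.
n = 2 × (2.487 / 0.70)² = 2 × 3.553² = 2 × 12.62 = 25.2.
Round up to the next whole participant.

n = 26 per group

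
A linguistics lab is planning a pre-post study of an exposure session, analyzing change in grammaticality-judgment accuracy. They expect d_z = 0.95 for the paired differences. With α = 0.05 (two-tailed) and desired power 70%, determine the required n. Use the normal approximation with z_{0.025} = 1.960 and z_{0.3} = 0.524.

n = 7 pairs

For a paired (one-sample on differences) test: n = ((z_{α/2} + z_β) / d)².
z_{α/2} + z_β = 1.960 + 0.524 = 2.484.
n = (2.484 / 0.95)² = 2.615² = 6.84.
Round up.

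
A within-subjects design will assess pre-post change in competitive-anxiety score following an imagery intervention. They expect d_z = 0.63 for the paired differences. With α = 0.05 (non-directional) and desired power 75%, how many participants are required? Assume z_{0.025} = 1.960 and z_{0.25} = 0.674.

n = 18 pairs

For a paired (one-sample on differences) test: n = ((z_{α/2} + z_β) / d)².
z_{α/2} + z_β = 1.960 + 0.674 = 2.634.
n = (2.634 / 0.63)² = 4.181² = 17.48.
Round up.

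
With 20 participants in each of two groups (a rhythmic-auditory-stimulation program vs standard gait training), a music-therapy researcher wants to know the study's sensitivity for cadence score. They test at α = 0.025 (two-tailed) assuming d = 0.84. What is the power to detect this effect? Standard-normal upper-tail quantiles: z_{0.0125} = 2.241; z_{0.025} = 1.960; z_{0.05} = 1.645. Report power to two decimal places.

power ≈ 0.66

For two equal groups, power = Φ(d·√(n/2) − z_{α/2}).
d·√(n/2) = 0.84 × √(20/2) = 0.84 × 3.162 = 2.656.
z_β = 2.656 − 2.241 = 0.415.
Power = Φ(0.415) = 0.661.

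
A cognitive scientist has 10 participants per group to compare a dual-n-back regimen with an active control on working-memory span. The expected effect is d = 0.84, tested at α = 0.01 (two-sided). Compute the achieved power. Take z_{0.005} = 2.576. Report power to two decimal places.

For two equal groups, power = Φ(d·√(n/2) − z_{α/2}).
d·√(n/2) = 0.84 × √(10/2) = 0.84 × 2.236 = 1.878.
z_β = 1.878 − 2.576 = -0.698.
Power = Φ(-0.698) = 0.243.

power ≈ 0.24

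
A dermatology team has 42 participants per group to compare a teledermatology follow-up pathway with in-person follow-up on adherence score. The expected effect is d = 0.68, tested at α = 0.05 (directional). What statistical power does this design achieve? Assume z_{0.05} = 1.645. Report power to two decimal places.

power ≈ 0.93

For two equal groups, power = Φ(d·√(n/2) − z_{α}).
d·√(n/2) = 0.68 × √(42/2) = 0.68 × 4.583 = 3.116.
z_β = 3.116 − 1.645 = 1.471.
Power = Φ(1.471) = 0.929.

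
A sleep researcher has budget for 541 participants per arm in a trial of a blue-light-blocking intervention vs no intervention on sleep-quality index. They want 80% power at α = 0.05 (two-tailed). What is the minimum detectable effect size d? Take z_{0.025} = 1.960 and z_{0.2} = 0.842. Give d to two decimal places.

For two independent groups of n = 541 each: d_min = (z_{α/2} + z_β)·√(2/n).
z-sum = 1.960 + 0.842 = 2.802.
d_min = 2.802 × √(2/541) = 2.802 × 0.0608 = 0.170.

d_min ≈ 0.17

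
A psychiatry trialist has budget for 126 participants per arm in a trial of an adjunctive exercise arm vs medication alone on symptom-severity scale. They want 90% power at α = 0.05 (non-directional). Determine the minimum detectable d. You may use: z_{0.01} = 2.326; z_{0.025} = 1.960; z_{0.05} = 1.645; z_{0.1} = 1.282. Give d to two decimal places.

d_min ≈ 0.41

For two independent groups of n = 126 each: d_min = (z_{α/2} + z_β)·√(2/n).
z-sum = 1.960 + 1.282 = 3.242.
d_min = 3.242 × √(2/126) = 3.242 × 0.1260 = 0.408.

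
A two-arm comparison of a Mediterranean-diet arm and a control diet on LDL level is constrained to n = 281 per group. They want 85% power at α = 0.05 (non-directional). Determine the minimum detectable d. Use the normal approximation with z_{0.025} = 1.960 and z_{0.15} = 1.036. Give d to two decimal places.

For two independent groups of n = 281 each: d_min = (z_{α/2} + z_β)·√(2/n).
z-sum = 1.960 + 1.036 = 2.996.
d_min = 2.996 × √(2/281) = 2.996 × 0.0844 = 0.253.

d_min ≈ 0.25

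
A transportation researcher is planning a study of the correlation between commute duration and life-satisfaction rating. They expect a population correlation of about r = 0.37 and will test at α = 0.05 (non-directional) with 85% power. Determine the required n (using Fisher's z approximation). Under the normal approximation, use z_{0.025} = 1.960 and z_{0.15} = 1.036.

Fisher's z: C = ½·ln((1+r)/(1−r)) = ½·ln(2.1746) = 0.3884.
n = ((z_{α/2} + z_β)/C)² + 3.
(1.960 + 1.036) / 0.3884 = 2.996 / 0.3884 = 7.714.
n = 7.714² + 3 = 59.50 + 3 = 62.5.
Round up.

n = 63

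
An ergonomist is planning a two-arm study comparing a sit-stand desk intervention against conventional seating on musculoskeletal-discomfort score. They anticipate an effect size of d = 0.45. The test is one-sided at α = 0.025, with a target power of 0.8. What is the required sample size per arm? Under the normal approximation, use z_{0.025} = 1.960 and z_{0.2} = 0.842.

For two independent groups with equal n: n = 2·((z_{α} + z_β) / d)².
z_{α} + z_β = 1.960 + 0.842 = 2.802.
n = 2 × (2.802 / 0.45)² = 2 × 6.227² = 2 × 38.77 = 77.5.
Round up to the next whole participant.

n = 78 per group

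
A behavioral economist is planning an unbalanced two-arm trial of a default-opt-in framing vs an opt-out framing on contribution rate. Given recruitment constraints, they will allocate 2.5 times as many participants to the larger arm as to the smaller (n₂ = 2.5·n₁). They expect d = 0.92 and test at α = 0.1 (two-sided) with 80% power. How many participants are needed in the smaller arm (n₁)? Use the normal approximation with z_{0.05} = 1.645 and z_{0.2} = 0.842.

With allocation ratio k = n₂/n₁ = 2.5, Var(x̄₁−x̄₂) = σ²(1/n₁ + 1/(k·n₁)) = σ²·(k+1)/(k·n₁).
So n₁ = (1 + 1/k)·((z_{α/2} + z_β)/d)² = 1.400 × (2.487/0.92)².
n₁ = 1.400 × 7.31 = 10.2.
Round up: n₁ = 11, giving n₂ = ⌈2.5 × 11⌉ = ⌈27.5⌉ = 28.

n₁ = 11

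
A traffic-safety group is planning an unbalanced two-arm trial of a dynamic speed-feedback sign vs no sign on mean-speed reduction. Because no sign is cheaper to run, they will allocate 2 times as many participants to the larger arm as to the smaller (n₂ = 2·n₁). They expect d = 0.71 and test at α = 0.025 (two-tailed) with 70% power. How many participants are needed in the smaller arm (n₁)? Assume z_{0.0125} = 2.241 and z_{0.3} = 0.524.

n₁ = 23

With allocation ratio k = n₂/n₁ = 2, Var(x̄₁−x̄₂) = σ²(1/n₁ + 1/(k·n₁)) = σ²·(k+1)/(k·n₁).
So n₁ = (1 + 1/k)·((z_{α/2} + z_β)/d)² = 1.500 × (2.765/0.71)².
n₁ = 1.500 × 15.17 = 22.7.
Round up: n₁ = 23, giving n₂ = 2 × 23 = 46.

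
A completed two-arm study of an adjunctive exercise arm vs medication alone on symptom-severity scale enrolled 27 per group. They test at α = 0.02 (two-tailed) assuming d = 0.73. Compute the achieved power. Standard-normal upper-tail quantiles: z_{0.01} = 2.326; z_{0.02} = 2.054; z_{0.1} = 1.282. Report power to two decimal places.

For two equal groups, power = Φ(d·√(n/2) − z_{α/2}).
d·√(n/2) = 0.73 × √(27/2) = 0.73 × 3.674 = 2.682.
z_β = 2.682 − 2.326 = 0.356.
Power = Φ(0.356) = 0.639.

power ≈ 0.64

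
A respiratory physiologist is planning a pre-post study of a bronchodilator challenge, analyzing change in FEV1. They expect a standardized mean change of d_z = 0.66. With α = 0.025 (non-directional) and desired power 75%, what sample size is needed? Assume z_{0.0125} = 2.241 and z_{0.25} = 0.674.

n = 20 pairs

For a paired (one-sample on differences) test: n = ((z_{α/2} + z_β) / d)².
z_{α/2} + z_β = 2.241 + 0.674 = 2.915.
n = (2.915 / 0.66)² = 4.417² = 19.51.
Round up.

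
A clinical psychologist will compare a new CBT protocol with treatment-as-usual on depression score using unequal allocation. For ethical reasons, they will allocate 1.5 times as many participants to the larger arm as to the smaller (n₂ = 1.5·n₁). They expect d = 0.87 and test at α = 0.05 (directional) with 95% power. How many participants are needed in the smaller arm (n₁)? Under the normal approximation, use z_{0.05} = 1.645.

With allocation ratio k = n₂/n₁ = 1.5, Var(x̄₁−x̄₂) = σ²(1/n₁ + 1/(k·n₁)) = σ²·(k+1)/(k·n₁).
So n₁ = (1 + 1/k)·((z_{α} + z_β)/d)² = 1.667 × (3.290/0.87)².
n₁ = 1.667 × 14.30 = 23.8.
Round up: n₁ = 24, giving n₂ = 1.5 × 24 = 36.

n₁ = 24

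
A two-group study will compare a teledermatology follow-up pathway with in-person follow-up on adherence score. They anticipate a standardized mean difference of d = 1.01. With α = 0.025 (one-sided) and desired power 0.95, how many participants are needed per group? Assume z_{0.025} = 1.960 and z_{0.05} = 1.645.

For two independent groups with equal n: n = 2·((z_{α} + z_β) / d)².
z_{α} + z_β = 1.960 + 1.645 = 3.605.
n = 2 × (3.605 / 1.01)² = 2 × 3.569² = 2 × 12.74 = 25.5.
Round up to the next whole participant.

n = 26 per group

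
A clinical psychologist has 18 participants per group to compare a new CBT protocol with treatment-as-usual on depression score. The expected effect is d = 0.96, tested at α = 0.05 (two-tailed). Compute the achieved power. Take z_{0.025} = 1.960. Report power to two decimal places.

For two equal groups, power = Φ(d·√(n/2) − z_{α/2}).
d·√(n/2) = 0.96 × √(18/2) = 0.96 × 3.000 = 2.880.
z_β = 2.880 − 1.960 = 0.920.
Power = Φ(0.920) = 0.821.

power ≈ 0.82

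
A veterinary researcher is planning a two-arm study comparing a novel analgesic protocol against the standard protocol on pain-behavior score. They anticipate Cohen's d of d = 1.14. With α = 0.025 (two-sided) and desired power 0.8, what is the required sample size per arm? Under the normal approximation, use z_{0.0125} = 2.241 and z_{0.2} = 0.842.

n = 15 per group

For two independent groups with equal n: n = 2·((z_{α/2} + z_β) / d)².
z_{α/2} + z_β = 2.241 + 0.842 = 3.083.
n = 2 × (3.083 / 1.14)² = 2 × 2.704² = 2 × 7.31 = 14.6.
Round up to the next whole participant.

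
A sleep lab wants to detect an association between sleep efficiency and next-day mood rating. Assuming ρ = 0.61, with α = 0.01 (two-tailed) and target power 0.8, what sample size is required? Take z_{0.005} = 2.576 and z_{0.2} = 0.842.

Fisher's z: C = ½·ln((1+r)/(1−r)) = ½·ln(4.1282) = 0.7089.
n = ((z_{α/2} + z_β)/C)² + 3.
(2.576 + 0.842) / 0.7089 = 3.418 / 0.7089 = 4.822.
n = 4.822² + 3 = 23.25 + 3 = 26.2.
Round up.

n = 27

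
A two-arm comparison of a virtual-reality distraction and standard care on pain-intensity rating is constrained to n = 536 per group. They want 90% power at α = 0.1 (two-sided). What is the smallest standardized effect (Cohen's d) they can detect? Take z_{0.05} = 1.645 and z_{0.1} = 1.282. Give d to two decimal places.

d_min ≈ 0.18

For two independent groups of n = 536 each: d_min = (z_{α/2} + z_β)·√(2/n).
z-sum = 1.645 + 1.282 = 2.927.
d_min = 2.927 × √(2/536) = 2.927 × 0.0611 = 0.179.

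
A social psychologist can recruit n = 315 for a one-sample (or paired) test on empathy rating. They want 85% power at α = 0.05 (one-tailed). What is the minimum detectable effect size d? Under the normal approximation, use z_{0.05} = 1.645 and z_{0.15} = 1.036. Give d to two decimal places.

d_min ≈ 0.15

For a single sample (or paired design) of n = 315: d_min = (z_{α} + z_β)/√n.
z-sum = 1.645 + 1.036 = 2.681.
d_min = 2.681 / √315 = 2.681 / 17.748 = 0.151.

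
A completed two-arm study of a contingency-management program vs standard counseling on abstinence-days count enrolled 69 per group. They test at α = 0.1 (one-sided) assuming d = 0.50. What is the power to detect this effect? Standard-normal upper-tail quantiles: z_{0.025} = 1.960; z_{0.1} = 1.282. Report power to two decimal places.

For two equal groups, power = Φ(d·√(n/2) − z_{α}).
d·√(n/2) = 0.50 × √(69/2) = 0.50 × 5.874 = 2.937.
z_β = 2.937 − 1.282 = 1.655.
Power = Φ(1.655) = 0.951.

power ≈ 0.95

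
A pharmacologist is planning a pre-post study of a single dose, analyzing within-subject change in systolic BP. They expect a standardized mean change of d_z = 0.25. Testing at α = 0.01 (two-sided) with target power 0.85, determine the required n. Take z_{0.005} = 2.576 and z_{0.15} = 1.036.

For a paired (one-sample on differences) test: n = ((z_{α/2} + z_β) / d)².
z_{α/2} + z_β = 2.576 + 1.036 = 3.612.
n = (3.612 / 0.25)² = 14.448² = 208.74.
Round up.

n = 209 pairs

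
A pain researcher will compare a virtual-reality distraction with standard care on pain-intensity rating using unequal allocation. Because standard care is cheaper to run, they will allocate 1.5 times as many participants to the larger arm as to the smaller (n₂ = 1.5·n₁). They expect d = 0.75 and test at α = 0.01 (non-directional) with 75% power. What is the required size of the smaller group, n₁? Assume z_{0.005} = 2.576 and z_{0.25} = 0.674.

With allocation ratio k = n₂/n₁ = 1.5, Var(x̄₁−x̄₂) = σ²(1/n₁ + 1/(k·n₁)) = σ²·(k+1)/(k·n₁).
So n₁ = (1 + 1/k)·((z_{α/2} + z_β)/d)² = 1.667 × (3.250/0.75)².
n₁ = 1.667 × 18.78 = 31.3.
Round up: n₁ = 32, giving n₂ = 1.5 × 32 = 48.

n₁ = 32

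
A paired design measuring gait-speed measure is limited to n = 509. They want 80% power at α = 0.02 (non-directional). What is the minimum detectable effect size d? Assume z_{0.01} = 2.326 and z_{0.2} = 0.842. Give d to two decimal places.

For a single sample (or paired design) of n = 509: d_min = (z_{α/2} + z_β)/√n.
z-sum = 2.326 + 0.842 = 3.168.
d_min = 3.168 / √509 = 3.168 / 22.561 = 0.140.

d_min ≈ 0.14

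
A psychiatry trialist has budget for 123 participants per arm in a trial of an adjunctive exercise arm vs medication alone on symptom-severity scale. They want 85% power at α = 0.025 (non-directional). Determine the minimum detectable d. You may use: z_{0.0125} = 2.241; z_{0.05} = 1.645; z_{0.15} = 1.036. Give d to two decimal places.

For two independent groups of n = 123 each: d_min = (z_{α/2} + z_β)·√(2/n).
z-sum = 2.241 + 1.036 = 3.277.
d_min = 3.277 × √(2/123) = 3.277 × 0.1275 = 0.418.

d_min ≈ 0.42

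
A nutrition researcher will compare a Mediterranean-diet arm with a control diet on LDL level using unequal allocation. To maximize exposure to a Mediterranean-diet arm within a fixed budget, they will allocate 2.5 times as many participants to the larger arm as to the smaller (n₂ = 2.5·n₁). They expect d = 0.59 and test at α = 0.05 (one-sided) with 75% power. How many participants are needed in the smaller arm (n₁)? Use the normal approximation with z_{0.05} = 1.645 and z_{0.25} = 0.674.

n₁ = 22

With allocation ratio k = n₂/n₁ = 2.5, Var(x̄₁−x̄₂) = σ²(1/n₁ + 1/(k·n₁)) = σ²·(k+1)/(k·n₁).
So n₁ = (1 + 1/k)·((z_{α} + z_β)/d)² = 1.400 × (2.319/0.59)².
n₁ = 1.400 × 15.45 = 21.6.
Round up: n₁ = 22, giving n₂ = 2.5 × 22 = 55.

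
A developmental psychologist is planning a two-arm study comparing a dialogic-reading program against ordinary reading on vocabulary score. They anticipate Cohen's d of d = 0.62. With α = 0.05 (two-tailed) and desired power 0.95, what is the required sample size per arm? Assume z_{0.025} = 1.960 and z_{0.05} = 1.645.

For two independent groups with equal n: n = 2·((z_{α/2} + z_β) / d)².
z_{α/2} + z_β = 1.960 + 1.645 = 3.605.
n = 2 × (3.605 / 0.62)² = 2 × 5.815² = 2 × 33.81 = 67.6.
Round up to the next whole participant.

n = 68 per group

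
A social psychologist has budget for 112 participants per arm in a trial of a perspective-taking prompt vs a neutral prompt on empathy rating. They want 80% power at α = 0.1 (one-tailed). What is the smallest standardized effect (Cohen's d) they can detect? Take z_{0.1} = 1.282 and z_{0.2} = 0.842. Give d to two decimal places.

d_min ≈ 0.28

For two independent groups of n = 112 each: d_min = (z_{α} + z_β)·√(2/n).
z-sum = 1.282 + 0.842 = 2.124.
d_min = 2.124 × √(2/112) = 2.124 × 0.1336 = 0.284.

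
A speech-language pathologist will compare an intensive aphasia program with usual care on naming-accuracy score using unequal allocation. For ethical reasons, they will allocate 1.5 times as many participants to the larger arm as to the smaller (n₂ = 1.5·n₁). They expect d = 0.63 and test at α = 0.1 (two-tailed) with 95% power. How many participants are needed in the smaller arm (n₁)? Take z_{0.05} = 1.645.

n₁ = 46

With allocation ratio k = n₂/n₁ = 1.5, Var(x̄₁−x̄₂) = σ²(1/n₁ + 1/(k·n₁)) = σ²·(k+1)/(k·n₁).
So n₁ = (1 + 1/k)·((z_{α/2} + z_β)/d)² = 1.667 × (3.290/0.63)².
n₁ = 1.667 × 27.27 = 45.5.
Round up: n₁ = 46, giving n₂ = 1.5 × 46 = 69.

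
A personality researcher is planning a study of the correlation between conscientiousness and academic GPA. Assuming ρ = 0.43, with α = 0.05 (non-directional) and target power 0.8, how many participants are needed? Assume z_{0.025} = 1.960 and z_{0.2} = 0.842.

n = 41

Fisher's z: C = ½·ln((1+r)/(1−r)) = ½·ln(2.5088) = 0.4599.
n = ((z_{α/2} + z_β)/C)² + 3.
(1.960 + 0.842) / 0.4599 = 2.802 / 0.4599 = 6.093.
n = 6.093² + 3 = 37.12 + 3 = 40.1.
Round up.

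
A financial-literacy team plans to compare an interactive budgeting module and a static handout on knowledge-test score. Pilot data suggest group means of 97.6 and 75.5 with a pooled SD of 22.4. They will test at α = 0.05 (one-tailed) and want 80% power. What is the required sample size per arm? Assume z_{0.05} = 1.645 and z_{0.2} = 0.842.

Cohen's d = |M₁ − M₂| / SD_pooled = |97.6 − 75.5| / 22.4 = 22.1 / 22.4 = 0.987.
For two independent groups with equal n: n = 2·((z_{α} + z_β) / d)².
z_{α} + z_β = 1.645 + 0.842 = 2.487.
n = 2 × (2.487 / 0.987)² = 2 × 2.520² = 2 × 6.35 = 12.7.
Round up to the next whole participant.

n = 13 per group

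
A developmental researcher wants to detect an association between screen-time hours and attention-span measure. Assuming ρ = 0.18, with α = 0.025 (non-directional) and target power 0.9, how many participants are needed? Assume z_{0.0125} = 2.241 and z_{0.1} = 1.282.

n = 378

Fisher's z: C = ½·ln((1+r)/(1−r)) = ½·ln(1.4390) = 0.1820.
n = ((z_{α/2} + z_β)/C)² + 3.
(2.241 + 1.282) / 0.1820 = 3.523 / 0.1820 = 19.357.
n = 19.357² + 3 = 374.70 + 3 = 377.7.
Round up.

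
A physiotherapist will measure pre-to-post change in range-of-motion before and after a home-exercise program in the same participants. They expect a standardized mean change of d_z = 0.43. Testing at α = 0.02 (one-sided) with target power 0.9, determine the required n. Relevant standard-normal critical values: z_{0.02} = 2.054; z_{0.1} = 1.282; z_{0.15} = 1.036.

For a paired (one-sample on differences) test: n = ((z_{α} + z_β) / d)².
z_{α} + z_β = 2.054 + 1.282 = 3.336.
n = (3.336 / 0.43)² = 7.758² = 60.19.
Round up.

n = 61 pairs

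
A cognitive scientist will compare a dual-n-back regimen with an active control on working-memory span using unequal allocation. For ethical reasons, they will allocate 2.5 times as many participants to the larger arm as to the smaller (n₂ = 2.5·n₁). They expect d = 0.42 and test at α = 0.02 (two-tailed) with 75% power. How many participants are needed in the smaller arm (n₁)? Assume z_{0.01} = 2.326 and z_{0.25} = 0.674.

With allocation ratio k = n₂/n₁ = 2.5, Var(x̄₁−x̄₂) = σ²(1/n₁ + 1/(k·n₁)) = σ²·(k+1)/(k·n₁).
So n₁ = (1 + 1/k)·((z_{α/2} + z_β)/d)² = 1.400 × (3.000/0.42)².
n₁ = 1.400 × 51.02 = 71.4.
Round up: n₁ = 72, giving n₂ = 2.5 × 72 = 180.

n₁ = 72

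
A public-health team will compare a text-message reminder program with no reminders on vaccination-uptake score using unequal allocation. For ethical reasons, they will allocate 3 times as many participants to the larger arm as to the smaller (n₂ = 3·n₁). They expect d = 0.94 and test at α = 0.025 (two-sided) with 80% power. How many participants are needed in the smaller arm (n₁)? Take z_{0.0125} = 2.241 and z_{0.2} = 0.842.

n₁ = 15

With allocation ratio k = n₂/n₁ = 3, Var(x̄₁−x̄₂) = σ²(1/n₁ + 1/(k·n₁)) = σ²·(k+1)/(k·n₁).
So n₁ = (1 + 1/k)·((z_{α/2} + z_β)/d)² = 1.333 × (3.083/0.94)².
n₁ = 1.333 × 10.76 = 14.3.
Round up: n₁ = 15, giving n₂ = 3 × 15 = 45.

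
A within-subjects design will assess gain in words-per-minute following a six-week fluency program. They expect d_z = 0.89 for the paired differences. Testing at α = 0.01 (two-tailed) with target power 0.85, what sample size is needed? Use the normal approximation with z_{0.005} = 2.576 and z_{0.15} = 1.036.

n = 17 pairs

For a paired (one-sample on differences) test: n = ((z_{α/2} + z_β) / d)².
z_{α/2} + z_β = 2.576 + 1.036 = 3.612.
n = (3.612 / 0.89)² = 4.058² = 16.47.
Round up.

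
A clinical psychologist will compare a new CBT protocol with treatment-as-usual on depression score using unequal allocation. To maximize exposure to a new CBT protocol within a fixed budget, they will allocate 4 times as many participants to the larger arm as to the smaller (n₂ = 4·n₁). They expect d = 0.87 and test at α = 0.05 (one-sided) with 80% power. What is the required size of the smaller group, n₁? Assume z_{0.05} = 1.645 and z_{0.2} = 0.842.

With allocation ratio k = n₂/n₁ = 4, Var(x̄₁−x̄₂) = σ²(1/n₁ + 1/(k·n₁)) = σ²·(k+1)/(k·n₁).
So n₁ = (1 + 1/k)·((z_{α} + z_β)/d)² = 1.250 × (2.487/0.87)².
n₁ = 1.250 × 8.17 = 10.2.
Round up: n₁ = 11, giving n₂ = 4 × 11 = 44.

n₁ = 11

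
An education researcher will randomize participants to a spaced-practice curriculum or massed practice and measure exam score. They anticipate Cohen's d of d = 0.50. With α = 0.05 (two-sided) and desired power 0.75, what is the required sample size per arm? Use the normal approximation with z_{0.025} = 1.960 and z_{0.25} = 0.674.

For two independent groups with equal n: n = 2·((z_{α/2} + z_β) / d)².
z_{α/2} + z_β = 1.960 + 0.674 = 2.634.
n = 2 × (2.634 / 0.50)² = 2 × 5.268² = 2 × 27.75 = 55.5.
Round up to the next whole participant.

n = 56 per group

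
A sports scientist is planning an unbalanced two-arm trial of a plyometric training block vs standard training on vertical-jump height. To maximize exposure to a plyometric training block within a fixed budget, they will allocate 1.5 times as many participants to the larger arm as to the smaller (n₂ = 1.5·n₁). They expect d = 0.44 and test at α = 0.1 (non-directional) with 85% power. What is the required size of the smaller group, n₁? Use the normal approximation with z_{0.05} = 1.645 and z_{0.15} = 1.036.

n₁ = 62

With allocation ratio k = n₂/n₁ = 1.5, Var(x̄₁−x̄₂) = σ²(1/n₁ + 1/(k·n₁)) = σ²·(k+1)/(k·n₁).
So n₁ = (1 + 1/k)·((z_{α/2} + z_β)/d)² = 1.667 × (2.681/0.44)².
n₁ = 1.667 × 37.13 = 61.9.
Round up: n₁ = 62, giving n₂ = 1.5 × 62 = 93.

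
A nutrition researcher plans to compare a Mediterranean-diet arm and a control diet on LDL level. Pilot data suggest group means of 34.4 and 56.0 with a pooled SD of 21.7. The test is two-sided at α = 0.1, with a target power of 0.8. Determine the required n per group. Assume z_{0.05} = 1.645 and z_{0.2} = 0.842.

Cohen's d = |M₁ − M₂| / SD_pooled = |34.4 − 56.0| / 21.7 = 21.6 / 21.7 = 0.995.
For two independent groups with equal n: n = 2·((z_{α/2} + z_β) / d)².
z_{α/2} + z_β = 1.645 + 0.842 = 2.487.
n = 2 × (2.487 / 0.995)² = 2 × 2.499² = 2 × 6.25 = 12.5.
Round up to the next whole participant.

n = 13 per group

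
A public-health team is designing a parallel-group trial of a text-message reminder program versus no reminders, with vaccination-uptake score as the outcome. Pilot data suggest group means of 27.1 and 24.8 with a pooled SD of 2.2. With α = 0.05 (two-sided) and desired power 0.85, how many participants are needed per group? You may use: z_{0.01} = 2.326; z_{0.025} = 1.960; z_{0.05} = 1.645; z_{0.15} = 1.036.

Cohen's d = |M₁ − M₂| / SD_pooled = |27.1 − 24.8| / 2.2 = 2.3 / 2.2 = 1.045.
For two independent groups with equal n: n = 2·((z_{α/2} + z_β) / d)².
z_{α/2} + z_β = 1.960 + 1.036 = 2.996.
n = 2 × (2.996 / 1.045)² = 2 × 2.867² = 2 × 8.22 = 16.4.
Round up to the next whole participant.

n = 17 per group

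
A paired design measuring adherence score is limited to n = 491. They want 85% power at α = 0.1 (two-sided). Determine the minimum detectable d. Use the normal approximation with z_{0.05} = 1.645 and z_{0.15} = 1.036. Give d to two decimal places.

For a single sample (or paired design) of n = 491: d_min = (z_{α/2} + z_β)/√n.
z-sum = 1.645 + 1.036 = 2.681.
d_min = 2.681 / √491 = 2.681 / 22.159 = 0.121.

d_min ≈ 0.12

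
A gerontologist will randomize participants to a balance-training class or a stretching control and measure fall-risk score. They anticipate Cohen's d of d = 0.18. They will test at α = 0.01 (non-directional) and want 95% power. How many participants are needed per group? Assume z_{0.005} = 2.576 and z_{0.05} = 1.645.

n = 1100 per group

For two independent groups with equal n: n = 2·((z_{α/2} + z_β) / d)².
z_{α/2} + z_β = 2.576 + 1.645 = 4.221.
n = 2 × (4.221 / 0.18)² = 2 × 23.450² = 2 × 549.90 = 1099.8.
Round up to the next whole participant.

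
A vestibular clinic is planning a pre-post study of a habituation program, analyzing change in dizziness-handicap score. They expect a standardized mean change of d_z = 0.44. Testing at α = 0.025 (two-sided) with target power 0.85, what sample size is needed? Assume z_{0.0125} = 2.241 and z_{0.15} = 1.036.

For a paired (one-sample on differences) test: n = ((z_{α/2} + z_β) / d)².
z_{α/2} + z_β = 2.241 + 1.036 = 3.277.
n = (3.277 / 0.44)² = 7.448² = 55.47.
Round up.

n = 56 pairs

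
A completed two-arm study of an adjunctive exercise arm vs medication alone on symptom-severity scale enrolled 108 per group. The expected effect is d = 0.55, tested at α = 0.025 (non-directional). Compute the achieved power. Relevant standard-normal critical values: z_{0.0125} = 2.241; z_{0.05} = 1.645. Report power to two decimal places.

For two equal groups, power = Φ(d·√(n/2) − z_{α/2}).
d·√(n/2) = 0.55 × √(108/2) = 0.55 × 7.348 = 4.042.
z_β = 4.042 − 2.241 = 1.801.
Power = Φ(1.801) = 0.964.

power ≈ 0.96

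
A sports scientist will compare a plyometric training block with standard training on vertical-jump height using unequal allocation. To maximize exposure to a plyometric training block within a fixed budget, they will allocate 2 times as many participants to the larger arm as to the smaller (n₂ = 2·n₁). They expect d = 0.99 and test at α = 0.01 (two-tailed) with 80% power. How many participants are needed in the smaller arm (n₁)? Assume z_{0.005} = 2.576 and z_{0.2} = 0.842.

With allocation ratio k = n₂/n₁ = 2, Var(x̄₁−x̄₂) = σ²(1/n₁ + 1/(k·n₁)) = σ²·(k+1)/(k·n₁).
So n₁ = (1 + 1/k)·((z_{α/2} + z_β)/d)² = 1.500 × (3.418/0.99)².
n₁ = 1.500 × 11.92 = 17.9.
Round up: n₁ = 18, giving n₂ = 2 × 18 = 36.

n₁ = 18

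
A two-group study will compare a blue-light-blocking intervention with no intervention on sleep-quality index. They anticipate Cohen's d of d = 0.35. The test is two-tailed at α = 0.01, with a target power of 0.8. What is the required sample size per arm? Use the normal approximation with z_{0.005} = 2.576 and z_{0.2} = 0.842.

For two independent groups with equal n: n = 2·((z_{α/2} + z_β) / d)².
z_{α/2} + z_β = 2.576 + 0.842 = 3.418.
n = 2 × (3.418 / 0.35)² = 2 × 9.766² = 2 × 95.37 = 190.7.
Round up to the next whole participant.

n = 191 per group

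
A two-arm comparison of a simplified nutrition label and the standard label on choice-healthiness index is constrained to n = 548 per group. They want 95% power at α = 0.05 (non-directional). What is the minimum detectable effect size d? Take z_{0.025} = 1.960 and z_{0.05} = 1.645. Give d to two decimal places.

For two independent groups of n = 548 each: d_min = (z_{α/2} + z_β)·√(2/n).
z-sum = 1.960 + 1.645 = 3.605.
d_min = 3.605 × √(2/548) = 3.605 × 0.0604 = 0.218.

d_min ≈ 0.22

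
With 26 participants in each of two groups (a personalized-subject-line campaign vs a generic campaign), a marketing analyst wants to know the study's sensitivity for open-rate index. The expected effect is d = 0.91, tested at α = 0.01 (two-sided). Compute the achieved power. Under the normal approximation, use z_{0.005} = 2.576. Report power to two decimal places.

For two equal groups, power = Φ(d·√(n/2) − z_{α/2}).
d·√(n/2) = 0.91 × √(26/2) = 0.91 × 3.606 = 3.281.
z_β = 3.281 − 2.576 = 0.705.
Power = Φ(0.705) = 0.760.

power ≈ 0.76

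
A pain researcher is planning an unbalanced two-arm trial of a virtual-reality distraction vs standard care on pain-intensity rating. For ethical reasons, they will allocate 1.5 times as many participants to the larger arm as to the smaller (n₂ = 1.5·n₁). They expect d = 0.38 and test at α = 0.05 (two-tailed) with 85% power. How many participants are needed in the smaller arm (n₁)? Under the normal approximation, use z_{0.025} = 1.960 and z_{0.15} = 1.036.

With allocation ratio k = n₂/n₁ = 1.5, Var(x̄₁−x̄₂) = σ²(1/n₁ + 1/(k·n₁)) = σ²·(k+1)/(k·n₁).
So n₁ = (1 + 1/k)·((z_{α/2} + z_β)/d)² = 1.667 × (2.996/0.38)².
n₁ = 1.667 × 62.16 = 103.6.
Round up: n₁ = 104, giving n₂ = 1.5 × 104 = 156.

n₁ = 104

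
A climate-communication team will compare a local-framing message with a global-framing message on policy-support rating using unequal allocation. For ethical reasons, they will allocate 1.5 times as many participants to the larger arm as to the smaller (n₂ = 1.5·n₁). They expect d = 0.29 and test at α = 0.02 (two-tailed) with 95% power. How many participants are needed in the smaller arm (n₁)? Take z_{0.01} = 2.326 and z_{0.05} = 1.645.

n₁ = 313

With allocation ratio k = n₂/n₁ = 1.5, Var(x̄₁−x̄₂) = σ²(1/n₁ + 1/(k·n₁)) = σ²·(k+1)/(k·n₁).
So n₁ = (1 + 1/k)·((z_{α/2} + z_β)/d)² = 1.667 × (3.971/0.29)².
n₁ = 1.667 × 187.50 = 312.5.
Round up: n₁ = 313, giving n₂ = ⌈1.5 × 313⌉ = ⌈469.5⌉ = 470.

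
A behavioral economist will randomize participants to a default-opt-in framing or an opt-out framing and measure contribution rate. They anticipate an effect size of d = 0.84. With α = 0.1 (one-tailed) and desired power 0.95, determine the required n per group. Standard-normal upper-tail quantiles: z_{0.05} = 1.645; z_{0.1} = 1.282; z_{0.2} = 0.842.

For two independent groups with equal n: n = 2·((z_{α} + z_β) / d)².
z_{α} + z_β = 1.282 + 1.645 = 2.927.
n = 2 × (2.927 / 0.84)² = 2 × 3.485² = 2 × 12.14 = 24.3.
Round up to the next whole participant.

n = 25 per group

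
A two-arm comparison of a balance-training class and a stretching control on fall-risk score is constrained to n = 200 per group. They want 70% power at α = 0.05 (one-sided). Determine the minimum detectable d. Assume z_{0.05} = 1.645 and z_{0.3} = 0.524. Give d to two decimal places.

d_min ≈ 0.22

For two independent groups of n = 200 each: d_min = (z_{α} + z_β)·√(2/n).
z-sum = 1.645 + 0.524 = 2.169.
d_min = 2.169 × √(2/200) = 2.169 × 0.1000 = 0.217.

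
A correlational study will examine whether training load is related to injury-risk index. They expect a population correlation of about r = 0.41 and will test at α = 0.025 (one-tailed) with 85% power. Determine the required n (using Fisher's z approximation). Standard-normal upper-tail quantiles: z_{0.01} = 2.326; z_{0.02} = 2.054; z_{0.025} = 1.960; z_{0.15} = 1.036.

Fisher's z: C = ½·ln((1+r)/(1−r)) = ½·ln(2.3898) = 0.4356.
n = ((z_{α} + z_β)/C)² + 3.
(1.960 + 1.036) / 0.4356 = 2.996 / 0.4356 = 6.878.
n = 6.878² + 3 = 47.31 + 3 = 50.3.
Round up.

n = 51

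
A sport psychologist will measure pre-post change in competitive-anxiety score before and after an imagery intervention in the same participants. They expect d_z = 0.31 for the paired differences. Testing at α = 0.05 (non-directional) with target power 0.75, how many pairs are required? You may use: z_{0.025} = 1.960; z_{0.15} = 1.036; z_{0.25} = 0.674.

For a paired (one-sample on differences) test: n = ((z_{α/2} + z_β) / d)².
z_{α/2} + z_β = 1.960 + 0.674 = 2.634.
n = (2.634 / 0.31)² = 8.497² = 72.20.
Round up.

n = 73 pairs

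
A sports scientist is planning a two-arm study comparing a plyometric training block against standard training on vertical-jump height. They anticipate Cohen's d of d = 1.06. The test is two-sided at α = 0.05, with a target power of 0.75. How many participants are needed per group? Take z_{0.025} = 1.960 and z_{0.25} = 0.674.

For two independent groups with equal n: n = 2·((z_{α/2} + z_β) / d)².
z_{α/2} + z_β = 1.960 + 0.674 = 2.634.
n = 2 × (2.634 / 1.06)² = 2 × 2.485² = 2 × 6.17 = 12.3.
Round up to the next whole participant.

n = 13 per group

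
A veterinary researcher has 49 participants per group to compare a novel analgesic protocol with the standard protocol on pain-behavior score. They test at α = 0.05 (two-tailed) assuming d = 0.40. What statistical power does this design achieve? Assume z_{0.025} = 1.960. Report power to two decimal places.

For two equal groups, power = Φ(d·√(n/2) − z_{α/2}).
d·√(n/2) = 0.40 × √(49/2) = 0.40 × 4.950 = 1.980.
z_β = 1.980 − 1.960 = 0.020.
Power = Φ(0.020) = 0.508.

power ≈ 0.51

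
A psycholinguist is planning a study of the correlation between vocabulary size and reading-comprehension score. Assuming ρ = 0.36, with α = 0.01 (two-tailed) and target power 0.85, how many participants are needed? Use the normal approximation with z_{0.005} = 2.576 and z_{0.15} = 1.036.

Fisher's z: C = ½·ln((1+r)/(1−r)) = ½·ln(2.1250) = 0.3769.
n = ((z_{α/2} + z_β)/C)² + 3.
(2.576 + 1.036) / 0.3769 = 3.612 / 0.3769 = 9.583.
n = 9.583² + 3 = 91.84 + 3 = 94.8.
Round up.

n = 95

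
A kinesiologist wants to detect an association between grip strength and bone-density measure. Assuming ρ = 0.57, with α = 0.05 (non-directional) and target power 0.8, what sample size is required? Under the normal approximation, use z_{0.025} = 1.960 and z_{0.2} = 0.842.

Fisher's z: C = ½·ln((1+r)/(1−r)) = ½·ln(3.6512) = 0.6475.
n = ((z_{α/2} + z_β)/C)² + 3.
(1.960 + 0.842) / 0.6475 = 2.802 / 0.6475 = 4.327.
n = 4.327² + 3 = 18.73 + 3 = 21.7.
Round up.

n = 22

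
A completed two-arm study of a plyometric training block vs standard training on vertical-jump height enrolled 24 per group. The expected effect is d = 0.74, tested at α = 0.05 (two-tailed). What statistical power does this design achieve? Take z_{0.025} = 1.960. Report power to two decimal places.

For two equal groups, power = Φ(d·√(n/2) − z_{α/2}).
d·√(n/2) = 0.74 × √(24/2) = 0.74 × 3.464 = 2.563.
z_β = 2.563 − 1.960 = 0.603.
Power = Φ(0.603) = 0.727.

power ≈ 0.73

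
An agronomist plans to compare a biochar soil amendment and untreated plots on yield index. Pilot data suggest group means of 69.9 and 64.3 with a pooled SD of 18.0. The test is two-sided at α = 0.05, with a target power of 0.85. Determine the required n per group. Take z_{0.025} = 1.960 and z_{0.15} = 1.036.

n = 186 per group

Cohen's d = |M₁ − M₂| / SD_pooled = |69.9 − 64.3| / 18.0 = 5.6 / 18.0 = 0.311.
For two independent groups with equal n: n = 2·((z_{α/2} + z_β) / d)².
z_{α/2} + z_β = 1.960 + 1.036 = 2.996.
n = 2 × (2.996 / 0.311)² = 2 × 9.633² = 2 × 92.80 = 185.6.
Round up to the next whole participant.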